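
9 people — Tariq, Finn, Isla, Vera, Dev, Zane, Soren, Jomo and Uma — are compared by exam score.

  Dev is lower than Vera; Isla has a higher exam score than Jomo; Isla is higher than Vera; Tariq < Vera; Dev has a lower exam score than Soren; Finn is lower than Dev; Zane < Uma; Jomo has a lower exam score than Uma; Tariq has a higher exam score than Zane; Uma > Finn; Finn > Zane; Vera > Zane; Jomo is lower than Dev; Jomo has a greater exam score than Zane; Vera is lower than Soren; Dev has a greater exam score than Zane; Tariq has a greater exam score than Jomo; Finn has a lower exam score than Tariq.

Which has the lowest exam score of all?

Zane

Chaining upward from Zane: directly above it, Jomo, Finn, Dev, Tariq, Uma, Vera; then Isla, Soren.
That covers every other element, and nothing is given below Zane, so Zane is the lowest exam score.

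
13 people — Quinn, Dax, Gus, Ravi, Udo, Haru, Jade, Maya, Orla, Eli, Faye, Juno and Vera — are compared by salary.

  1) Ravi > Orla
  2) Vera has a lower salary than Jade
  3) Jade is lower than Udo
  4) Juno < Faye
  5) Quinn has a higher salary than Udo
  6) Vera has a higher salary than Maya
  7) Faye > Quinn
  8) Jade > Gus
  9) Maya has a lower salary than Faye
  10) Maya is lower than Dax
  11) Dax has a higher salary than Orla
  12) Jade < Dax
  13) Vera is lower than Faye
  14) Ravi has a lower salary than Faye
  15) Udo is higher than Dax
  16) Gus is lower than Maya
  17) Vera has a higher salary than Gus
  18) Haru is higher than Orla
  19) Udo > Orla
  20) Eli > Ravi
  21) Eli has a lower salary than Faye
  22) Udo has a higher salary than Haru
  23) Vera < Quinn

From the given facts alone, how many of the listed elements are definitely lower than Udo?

7

The elements the relations force below Udo are Gus, Maya, Vera, Jade, Orla, Haru, Dax — no chain reaches any other.
That is 7.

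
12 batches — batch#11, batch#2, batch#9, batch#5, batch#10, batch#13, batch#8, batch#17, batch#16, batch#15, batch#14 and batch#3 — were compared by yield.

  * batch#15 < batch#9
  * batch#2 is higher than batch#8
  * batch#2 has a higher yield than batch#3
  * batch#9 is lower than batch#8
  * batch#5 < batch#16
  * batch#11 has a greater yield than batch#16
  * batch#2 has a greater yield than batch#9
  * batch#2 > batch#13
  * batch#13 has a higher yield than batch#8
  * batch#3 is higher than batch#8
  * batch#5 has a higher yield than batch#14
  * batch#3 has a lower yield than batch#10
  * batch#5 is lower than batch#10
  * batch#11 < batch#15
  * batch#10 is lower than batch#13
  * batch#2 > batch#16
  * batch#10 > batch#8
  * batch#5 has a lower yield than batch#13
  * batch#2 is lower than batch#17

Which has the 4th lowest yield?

The consecutive relations fix a unique order: batch#14 < batch#5 < batch#16 < batch#11 < batch#15 < batch#9 < batch#8 < batch#3 < batch#10 < batch#13 < batch#2 < batch#17.
Counting 4 from the smallest end gives batch#11.

batch#11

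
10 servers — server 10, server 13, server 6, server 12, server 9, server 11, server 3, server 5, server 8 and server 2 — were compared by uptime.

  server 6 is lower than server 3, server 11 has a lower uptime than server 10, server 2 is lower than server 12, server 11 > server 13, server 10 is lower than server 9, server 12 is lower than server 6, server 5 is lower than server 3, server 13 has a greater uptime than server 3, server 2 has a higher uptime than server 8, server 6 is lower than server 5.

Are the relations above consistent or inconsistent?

consistent

Every relation is compatible with server 8 < server 2 < server 12 < server 6 < server 5 < server 3 < server 13 < server 11 < server 10 < server 9; the set is consistent.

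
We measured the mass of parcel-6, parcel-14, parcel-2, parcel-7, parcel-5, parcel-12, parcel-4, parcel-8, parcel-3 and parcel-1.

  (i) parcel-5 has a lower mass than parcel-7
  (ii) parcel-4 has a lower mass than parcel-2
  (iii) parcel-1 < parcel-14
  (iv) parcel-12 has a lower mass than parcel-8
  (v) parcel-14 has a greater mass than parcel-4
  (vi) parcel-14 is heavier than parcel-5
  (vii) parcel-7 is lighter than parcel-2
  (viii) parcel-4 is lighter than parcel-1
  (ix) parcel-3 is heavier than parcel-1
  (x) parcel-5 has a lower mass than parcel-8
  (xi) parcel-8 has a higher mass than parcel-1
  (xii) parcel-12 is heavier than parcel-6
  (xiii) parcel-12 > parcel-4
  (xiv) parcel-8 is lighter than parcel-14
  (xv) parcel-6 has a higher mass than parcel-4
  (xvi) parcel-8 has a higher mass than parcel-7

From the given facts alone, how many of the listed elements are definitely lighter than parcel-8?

Directly below parcel-8: parcel-1, parcel-12, parcel-5, parcel-7.
One step further: parcel-4, parcel-6 (6 so far).
No other element is forced below parcel-8 by the given relations, so the count is 6.

6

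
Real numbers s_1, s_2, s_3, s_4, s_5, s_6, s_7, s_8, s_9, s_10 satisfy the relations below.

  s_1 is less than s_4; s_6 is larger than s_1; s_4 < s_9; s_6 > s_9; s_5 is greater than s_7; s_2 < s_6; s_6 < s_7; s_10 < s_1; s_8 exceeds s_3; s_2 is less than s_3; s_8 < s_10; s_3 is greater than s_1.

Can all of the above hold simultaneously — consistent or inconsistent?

inconsistent

Chaining the given relations yields s_3 < s_8 < s_10 < s_1, so s_3 < s_1. But one relation states s_1 < s_3. These cannot both hold.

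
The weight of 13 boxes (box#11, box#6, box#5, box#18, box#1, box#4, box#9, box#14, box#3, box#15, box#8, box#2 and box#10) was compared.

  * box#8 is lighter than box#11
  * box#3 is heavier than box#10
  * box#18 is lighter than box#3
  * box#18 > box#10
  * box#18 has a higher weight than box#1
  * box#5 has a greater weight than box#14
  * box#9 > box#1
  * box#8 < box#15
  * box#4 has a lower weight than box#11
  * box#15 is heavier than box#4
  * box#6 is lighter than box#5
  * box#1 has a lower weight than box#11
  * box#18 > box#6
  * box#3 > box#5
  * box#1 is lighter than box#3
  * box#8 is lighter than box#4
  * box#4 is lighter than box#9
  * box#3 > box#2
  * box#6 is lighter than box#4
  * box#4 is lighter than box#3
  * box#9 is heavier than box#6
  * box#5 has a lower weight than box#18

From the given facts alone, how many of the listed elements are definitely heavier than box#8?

5

From box#8 the given relations immediately reach box#4, box#11, box#15.
From those, box#9, box#3 — 5 in total.
Nothing else is reachable above box#8; 5 in all.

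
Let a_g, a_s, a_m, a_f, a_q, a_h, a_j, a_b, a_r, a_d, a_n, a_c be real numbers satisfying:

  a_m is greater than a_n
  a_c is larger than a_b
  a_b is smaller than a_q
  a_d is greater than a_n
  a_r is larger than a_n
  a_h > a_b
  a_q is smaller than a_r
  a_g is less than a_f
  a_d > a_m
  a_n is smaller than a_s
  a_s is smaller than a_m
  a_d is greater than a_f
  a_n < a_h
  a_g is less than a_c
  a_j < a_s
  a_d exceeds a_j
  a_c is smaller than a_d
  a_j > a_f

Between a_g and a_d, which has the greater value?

a_d

The relevant relations are a_g < a_f; a_f < a_j; a_j < a_s; a_s < a_m; a_m < a_d.
Chaining these gives a_g < a_f < a_j < a_s < a_m < a_d.
So a_g < a_d; a_d is the larger of the two.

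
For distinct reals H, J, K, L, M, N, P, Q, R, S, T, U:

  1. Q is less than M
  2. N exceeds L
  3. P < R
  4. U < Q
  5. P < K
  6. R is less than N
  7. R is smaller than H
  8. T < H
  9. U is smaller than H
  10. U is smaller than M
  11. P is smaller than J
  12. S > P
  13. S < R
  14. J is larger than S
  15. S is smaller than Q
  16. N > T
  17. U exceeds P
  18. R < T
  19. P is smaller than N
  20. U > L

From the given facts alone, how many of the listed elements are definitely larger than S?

7

From S the given relations immediately reach R, J, Q.
From those, T, H, N, M — 7 in total.
Nothing else is reachable above S; 7 in all.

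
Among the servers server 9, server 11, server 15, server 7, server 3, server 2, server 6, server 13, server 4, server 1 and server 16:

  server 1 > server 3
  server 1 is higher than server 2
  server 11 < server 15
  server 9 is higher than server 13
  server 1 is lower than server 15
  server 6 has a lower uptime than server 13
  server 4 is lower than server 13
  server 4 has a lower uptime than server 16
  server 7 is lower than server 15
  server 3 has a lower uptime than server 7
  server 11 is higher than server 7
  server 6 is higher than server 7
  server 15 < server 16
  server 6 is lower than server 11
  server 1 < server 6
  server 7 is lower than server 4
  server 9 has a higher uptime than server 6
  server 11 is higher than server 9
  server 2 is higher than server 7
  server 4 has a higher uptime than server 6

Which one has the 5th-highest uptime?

The consecutive relations fix a unique order: server 3 < server 7 < server 2 < server 1 < server 6 < server 4 < server 13 < server 9 < server 11 < server 15 < server 16.
The 5th largest is server 13.

server 13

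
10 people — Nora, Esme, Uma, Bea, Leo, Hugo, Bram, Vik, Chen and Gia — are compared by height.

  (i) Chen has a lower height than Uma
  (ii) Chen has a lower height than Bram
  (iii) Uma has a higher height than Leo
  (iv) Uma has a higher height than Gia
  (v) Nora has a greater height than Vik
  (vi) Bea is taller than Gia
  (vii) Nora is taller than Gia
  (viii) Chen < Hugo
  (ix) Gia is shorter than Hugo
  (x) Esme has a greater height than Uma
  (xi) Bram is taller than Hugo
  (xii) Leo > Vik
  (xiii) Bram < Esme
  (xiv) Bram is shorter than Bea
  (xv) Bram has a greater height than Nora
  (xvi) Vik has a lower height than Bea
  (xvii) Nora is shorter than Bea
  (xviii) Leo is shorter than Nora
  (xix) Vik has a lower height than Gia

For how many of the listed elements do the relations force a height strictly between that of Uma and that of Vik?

2

Chaining upward from Vik reaches: Leo, Gia, Hugo, Nora, Bram, Bea, Esme.
Chaining downward from Uma reaches: Leo, Gia, Chen.
Strictly between Vik and Uma are those in both lists: Leo, Gia — 2 elements.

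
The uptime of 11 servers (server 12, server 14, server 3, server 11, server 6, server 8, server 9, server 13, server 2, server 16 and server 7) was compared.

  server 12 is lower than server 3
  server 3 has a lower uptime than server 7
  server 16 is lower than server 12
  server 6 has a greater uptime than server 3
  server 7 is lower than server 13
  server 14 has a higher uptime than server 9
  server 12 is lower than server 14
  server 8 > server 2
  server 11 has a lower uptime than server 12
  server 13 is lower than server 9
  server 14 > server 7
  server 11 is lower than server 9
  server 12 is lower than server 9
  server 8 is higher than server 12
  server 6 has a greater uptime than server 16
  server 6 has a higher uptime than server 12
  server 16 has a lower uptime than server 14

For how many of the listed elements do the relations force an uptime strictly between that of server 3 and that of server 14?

The relations place server 3 below server 14. An element lies strictly between them when it is forced above server 3 and also forced below server 14.
Above server 3: {server 7, server 13, server 6, server 9}. Below server 14: {server 16, server 11, server 12, server 7, server 13, server 9}.
Intersection: {server 7, server 13, server 9} — 3.

3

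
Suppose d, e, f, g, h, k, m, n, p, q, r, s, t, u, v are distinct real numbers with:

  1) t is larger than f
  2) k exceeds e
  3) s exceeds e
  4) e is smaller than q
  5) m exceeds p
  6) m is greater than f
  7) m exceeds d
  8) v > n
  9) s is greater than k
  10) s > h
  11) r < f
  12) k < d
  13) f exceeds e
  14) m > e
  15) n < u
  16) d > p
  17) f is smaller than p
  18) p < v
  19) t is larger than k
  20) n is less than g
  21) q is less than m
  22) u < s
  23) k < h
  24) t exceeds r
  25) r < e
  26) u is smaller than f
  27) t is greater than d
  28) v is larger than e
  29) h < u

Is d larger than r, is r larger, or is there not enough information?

Link the given pairs in sequence: r < e; e < k; k < h; h < u; u < f; f < p; p < d.
Chaining these gives r < e < k < h < u < f < p < d.
So d is larger.

d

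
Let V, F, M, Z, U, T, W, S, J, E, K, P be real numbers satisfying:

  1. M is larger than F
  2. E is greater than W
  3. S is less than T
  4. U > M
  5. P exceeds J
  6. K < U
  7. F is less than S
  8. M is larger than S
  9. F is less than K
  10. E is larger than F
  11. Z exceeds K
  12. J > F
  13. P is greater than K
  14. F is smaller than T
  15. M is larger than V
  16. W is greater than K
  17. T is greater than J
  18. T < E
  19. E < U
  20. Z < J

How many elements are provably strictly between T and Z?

The relations place Z below T. An element lies strictly between them when it is forced above Z and also forced below T.
Above Z: {J, P, E, U}. Below T: {F, K, S, J}.
Intersection: {J} — 1.

1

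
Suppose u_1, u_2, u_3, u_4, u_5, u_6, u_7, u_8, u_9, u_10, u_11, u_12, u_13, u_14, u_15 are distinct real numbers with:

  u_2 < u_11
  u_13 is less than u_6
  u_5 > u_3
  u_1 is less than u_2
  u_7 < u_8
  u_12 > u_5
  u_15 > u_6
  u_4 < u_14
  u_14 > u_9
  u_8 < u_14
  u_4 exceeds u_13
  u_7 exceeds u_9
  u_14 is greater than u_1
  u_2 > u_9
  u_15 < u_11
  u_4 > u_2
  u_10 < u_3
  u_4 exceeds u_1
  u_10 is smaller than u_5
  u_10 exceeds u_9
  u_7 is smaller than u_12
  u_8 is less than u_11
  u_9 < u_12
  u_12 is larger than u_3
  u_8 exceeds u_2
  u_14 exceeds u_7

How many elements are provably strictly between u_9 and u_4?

Chaining upward from u_9 reaches: u_10, u_7, u_2, u_3, u_5, u_8, u_14, u_12, u_11.
Chaining downward from u_4 reaches: u_13, u_1, u_2.
Strictly between u_9 and u_4 are those in both lists: u_2 — 1 element.

1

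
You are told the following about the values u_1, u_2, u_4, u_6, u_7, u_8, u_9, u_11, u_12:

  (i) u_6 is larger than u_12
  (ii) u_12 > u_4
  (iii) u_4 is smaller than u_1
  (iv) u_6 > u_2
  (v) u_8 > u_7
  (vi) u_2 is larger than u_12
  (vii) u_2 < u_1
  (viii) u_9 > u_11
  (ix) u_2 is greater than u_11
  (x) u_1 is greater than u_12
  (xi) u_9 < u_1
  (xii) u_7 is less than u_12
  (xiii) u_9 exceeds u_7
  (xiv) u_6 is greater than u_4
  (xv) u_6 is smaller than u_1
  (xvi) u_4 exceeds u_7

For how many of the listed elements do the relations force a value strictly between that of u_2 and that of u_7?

Chaining upward from u_7 reaches: u_8, u_4, u_12, u_9, u_6, u_1.
Chaining downward from u_2 reaches: u_4, u_12, u_11.
Strictly between u_7 and u_2 are those in both lists: u_4, u_12 — 2 elements.

2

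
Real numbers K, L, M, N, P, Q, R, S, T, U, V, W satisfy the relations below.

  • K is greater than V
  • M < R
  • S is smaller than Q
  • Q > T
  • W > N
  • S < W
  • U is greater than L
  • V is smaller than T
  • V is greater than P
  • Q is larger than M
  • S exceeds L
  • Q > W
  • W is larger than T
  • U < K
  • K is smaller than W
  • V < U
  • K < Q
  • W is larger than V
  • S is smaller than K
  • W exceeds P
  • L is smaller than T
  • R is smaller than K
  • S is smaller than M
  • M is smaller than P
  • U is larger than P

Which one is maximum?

Chaining downward from Q: directly below it, S, M, T, K, W; then L, N, R, P, V, U.
That covers every other element, and nothing is given above Q, so Q is the maximum.

Q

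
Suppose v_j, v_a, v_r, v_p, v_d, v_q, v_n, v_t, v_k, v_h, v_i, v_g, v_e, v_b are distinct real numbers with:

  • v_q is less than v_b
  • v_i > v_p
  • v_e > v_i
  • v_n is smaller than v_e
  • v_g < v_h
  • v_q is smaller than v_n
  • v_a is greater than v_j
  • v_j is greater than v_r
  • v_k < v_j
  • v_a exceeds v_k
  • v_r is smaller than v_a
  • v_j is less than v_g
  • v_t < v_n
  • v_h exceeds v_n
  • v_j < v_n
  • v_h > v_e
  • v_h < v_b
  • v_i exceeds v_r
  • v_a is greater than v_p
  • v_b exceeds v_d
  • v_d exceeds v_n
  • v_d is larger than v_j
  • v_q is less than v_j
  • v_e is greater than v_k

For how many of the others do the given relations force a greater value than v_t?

5

The elements the relations force above v_t are v_n, v_e, v_d, v_h, v_b — no chain reaches any other.
That is 5.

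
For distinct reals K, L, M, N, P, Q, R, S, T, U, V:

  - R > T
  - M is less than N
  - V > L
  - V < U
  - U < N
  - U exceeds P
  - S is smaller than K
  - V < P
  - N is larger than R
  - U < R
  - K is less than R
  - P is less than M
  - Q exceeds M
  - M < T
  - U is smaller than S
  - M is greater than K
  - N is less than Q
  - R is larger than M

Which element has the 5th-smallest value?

S

The consecutive relations fix a unique order: L < V < P < U < S < K < M < T < R < N < Q.
Counting 5 from the smallest end gives S.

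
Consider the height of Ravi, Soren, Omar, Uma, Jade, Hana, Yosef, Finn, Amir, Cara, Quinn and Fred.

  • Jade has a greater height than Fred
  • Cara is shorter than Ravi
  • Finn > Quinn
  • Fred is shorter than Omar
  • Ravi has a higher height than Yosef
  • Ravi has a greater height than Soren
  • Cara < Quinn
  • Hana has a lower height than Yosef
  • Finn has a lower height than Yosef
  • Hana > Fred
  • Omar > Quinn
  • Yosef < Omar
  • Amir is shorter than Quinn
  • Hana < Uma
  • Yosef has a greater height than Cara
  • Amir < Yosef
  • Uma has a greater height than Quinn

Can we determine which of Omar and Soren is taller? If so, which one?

Following every chain through Soren: above Soren we get Ravi.
Omar is not reached, and no chain runs the other way from Omar to Soren.
So the given relations leave the order of Soren and Omar undetermined.

undetermined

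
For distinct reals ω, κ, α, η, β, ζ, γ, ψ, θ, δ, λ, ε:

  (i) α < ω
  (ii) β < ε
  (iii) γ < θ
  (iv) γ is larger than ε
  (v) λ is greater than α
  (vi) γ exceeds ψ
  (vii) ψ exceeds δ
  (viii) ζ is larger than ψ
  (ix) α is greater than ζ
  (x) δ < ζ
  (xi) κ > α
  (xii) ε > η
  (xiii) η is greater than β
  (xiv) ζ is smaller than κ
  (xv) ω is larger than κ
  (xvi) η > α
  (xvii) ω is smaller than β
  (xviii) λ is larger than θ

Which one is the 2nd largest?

θ

Piecing the relations together gives one ordering: δ < ψ < ζ < α < κ < ω < β < η < ε < γ < θ < λ.
Counting 2 from the largest end gives θ.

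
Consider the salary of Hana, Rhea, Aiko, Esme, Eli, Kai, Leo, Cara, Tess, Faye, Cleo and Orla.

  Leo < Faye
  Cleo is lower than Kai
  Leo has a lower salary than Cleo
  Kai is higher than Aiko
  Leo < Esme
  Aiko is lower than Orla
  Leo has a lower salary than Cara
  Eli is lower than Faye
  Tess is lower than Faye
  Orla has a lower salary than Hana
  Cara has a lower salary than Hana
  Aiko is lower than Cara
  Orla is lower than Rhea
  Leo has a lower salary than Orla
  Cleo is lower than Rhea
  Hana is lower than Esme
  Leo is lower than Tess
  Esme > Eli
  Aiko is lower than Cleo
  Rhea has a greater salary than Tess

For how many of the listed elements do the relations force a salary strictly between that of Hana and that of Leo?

The relations place Leo below Hana. An element lies strictly between them when it is forced above Leo and also forced below Hana.
Above Leo: {Cara, Orla, Tess, Faye, Esme, Cleo, Kai, Rhea}. Below Hana: {Aiko, Cara, Orla}.
Intersection: {Cara, Orla} — 2.

2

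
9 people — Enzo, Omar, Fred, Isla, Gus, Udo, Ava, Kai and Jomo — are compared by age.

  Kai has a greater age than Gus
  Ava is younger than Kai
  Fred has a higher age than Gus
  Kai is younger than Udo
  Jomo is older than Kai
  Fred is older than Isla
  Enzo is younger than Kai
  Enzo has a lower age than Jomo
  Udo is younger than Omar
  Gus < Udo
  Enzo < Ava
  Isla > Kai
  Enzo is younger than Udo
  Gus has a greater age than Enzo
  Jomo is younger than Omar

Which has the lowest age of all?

Gus is not least since Enzo < Gus; Ava is not least since Enzo < Ava; Kai is not least since Enzo < Kai; Jomo is not least since Enzo < Jomo; Udo is not least since Gus < Udo; Isla is not least since Kai < Isla; Omar is not least since Udo < Omar; Fred is not least since Isla < Fred.
Only Enzo has nothing below it, so Enzo is the lowest age.

Enzo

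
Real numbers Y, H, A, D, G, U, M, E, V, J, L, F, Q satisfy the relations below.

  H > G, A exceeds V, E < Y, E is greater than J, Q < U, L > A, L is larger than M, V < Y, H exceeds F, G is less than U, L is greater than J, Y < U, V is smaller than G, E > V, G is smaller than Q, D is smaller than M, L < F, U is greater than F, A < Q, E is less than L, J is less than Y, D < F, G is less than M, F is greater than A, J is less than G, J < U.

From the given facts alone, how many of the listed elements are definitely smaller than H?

The elements the relations force below H are J, V, E, G, D, M, A, L, F — no chain reaches any other.
That is 9.

9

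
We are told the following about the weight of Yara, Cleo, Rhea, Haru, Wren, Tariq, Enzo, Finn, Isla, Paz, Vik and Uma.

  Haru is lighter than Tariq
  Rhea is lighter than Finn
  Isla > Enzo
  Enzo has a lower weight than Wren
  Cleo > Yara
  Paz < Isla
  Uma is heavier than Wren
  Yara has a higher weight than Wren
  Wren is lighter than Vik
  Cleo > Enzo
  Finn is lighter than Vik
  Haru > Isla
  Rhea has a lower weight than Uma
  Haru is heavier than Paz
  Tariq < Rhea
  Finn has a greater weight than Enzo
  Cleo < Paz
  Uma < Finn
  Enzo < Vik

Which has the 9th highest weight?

Cleo

The consecutive relations fix a unique order: Enzo < Wren < Yara < Cleo < Paz < Isla < Haru < Tariq < Rhea < Uma < Finn < Vik.
The 9th largest is Cleo.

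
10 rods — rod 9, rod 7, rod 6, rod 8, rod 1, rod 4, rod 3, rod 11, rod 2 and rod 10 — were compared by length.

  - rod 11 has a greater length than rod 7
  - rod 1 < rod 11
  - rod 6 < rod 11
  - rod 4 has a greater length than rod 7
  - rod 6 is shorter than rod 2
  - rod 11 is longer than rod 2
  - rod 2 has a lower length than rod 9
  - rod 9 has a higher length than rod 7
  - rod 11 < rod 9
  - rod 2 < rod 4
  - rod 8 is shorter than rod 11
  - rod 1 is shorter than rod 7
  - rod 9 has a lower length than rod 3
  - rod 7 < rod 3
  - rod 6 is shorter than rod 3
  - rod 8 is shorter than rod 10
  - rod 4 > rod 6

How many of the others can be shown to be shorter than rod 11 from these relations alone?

5

Directly below rod 11: rod 6, rod 8, rod 1, rod 2, rod 7.
No other element is forced below rod 11 by the given relations, so the count is 5.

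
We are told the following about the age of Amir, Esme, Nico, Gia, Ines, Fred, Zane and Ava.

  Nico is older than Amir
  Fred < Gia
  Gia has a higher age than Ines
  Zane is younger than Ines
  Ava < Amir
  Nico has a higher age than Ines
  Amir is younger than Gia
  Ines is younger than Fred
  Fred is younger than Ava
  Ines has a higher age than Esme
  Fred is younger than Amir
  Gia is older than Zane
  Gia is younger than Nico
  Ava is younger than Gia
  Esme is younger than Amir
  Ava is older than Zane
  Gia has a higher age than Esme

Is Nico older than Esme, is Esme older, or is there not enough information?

Nico

Esme < Ines < Fred < Ava < Amir < Nico, by transitivity through Ines, Fred, Ava, Amir.
So Nico is older.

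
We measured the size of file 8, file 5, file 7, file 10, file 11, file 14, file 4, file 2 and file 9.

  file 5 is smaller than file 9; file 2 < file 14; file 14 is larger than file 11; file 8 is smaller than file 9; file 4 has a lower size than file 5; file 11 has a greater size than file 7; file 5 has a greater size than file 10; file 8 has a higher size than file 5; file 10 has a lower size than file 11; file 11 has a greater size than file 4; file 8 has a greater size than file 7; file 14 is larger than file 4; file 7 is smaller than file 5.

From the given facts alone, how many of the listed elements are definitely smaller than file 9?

5

Directly below file 9: file 5, file 8.
One step further: file 4, file 10, file 7 (5 so far).
Nothing else is reachable below file 9; 5 in all.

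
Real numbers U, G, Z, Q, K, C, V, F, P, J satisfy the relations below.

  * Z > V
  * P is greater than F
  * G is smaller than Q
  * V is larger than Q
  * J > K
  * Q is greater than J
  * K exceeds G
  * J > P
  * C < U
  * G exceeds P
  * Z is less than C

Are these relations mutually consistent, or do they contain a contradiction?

Every relation is compatible with F < P < G < K < J < Q < V < Z < C < U; the set is consistent.

consistent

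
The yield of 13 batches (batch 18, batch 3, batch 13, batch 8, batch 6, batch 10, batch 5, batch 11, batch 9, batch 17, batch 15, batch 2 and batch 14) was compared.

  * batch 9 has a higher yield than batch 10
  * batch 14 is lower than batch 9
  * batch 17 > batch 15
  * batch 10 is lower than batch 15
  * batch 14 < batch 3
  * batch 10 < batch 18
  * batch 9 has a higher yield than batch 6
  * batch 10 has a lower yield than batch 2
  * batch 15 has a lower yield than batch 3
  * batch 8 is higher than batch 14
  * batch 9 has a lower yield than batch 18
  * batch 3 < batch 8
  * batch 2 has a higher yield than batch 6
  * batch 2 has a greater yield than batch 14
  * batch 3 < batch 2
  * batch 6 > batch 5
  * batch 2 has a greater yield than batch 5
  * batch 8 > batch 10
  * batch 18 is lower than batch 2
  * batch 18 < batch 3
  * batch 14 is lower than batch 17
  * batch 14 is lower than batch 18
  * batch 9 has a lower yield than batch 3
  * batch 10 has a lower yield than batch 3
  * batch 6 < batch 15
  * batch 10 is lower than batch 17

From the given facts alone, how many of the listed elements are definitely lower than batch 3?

7

The elements the relations force below batch 3 are batch 5, batch 10, batch 14, batch 6, batch 15, batch 9, batch 18 — no chain reaches any other.
That is 7.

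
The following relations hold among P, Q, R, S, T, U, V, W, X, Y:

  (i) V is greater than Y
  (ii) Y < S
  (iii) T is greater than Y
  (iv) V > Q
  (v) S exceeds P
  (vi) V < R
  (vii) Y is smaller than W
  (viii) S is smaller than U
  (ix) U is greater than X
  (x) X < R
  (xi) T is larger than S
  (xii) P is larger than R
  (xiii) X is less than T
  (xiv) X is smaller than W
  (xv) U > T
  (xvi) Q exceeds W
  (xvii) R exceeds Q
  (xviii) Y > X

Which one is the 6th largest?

Piecing the relations together gives one ordering: X < Y < W < Q < V < R < P < S < T < U.
The 6th largest is V.

V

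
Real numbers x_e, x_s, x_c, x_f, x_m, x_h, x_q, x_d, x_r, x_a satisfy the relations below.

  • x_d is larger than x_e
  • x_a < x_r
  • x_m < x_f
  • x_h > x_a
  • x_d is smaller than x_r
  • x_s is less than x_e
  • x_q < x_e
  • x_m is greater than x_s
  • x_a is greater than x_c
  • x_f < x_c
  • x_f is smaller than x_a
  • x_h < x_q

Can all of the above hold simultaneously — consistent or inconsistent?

consistent

The single ordering x_s < x_m < x_f < x_c < x_a < x_h < x_q < x_e < x_d < x_r satisfies every listed relation, so no contradiction arises.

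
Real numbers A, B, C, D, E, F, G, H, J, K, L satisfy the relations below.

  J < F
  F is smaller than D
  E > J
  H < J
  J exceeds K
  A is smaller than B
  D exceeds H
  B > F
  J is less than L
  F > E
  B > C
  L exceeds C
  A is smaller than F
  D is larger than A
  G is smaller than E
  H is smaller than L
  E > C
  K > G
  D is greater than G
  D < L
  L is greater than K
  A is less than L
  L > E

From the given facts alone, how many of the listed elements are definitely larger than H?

Directly above H: J, D, L.
One step further: E, F (5 so far).
One step further: B (6 so far).
No other element is forced above H by the given relations, so the count is 6.

6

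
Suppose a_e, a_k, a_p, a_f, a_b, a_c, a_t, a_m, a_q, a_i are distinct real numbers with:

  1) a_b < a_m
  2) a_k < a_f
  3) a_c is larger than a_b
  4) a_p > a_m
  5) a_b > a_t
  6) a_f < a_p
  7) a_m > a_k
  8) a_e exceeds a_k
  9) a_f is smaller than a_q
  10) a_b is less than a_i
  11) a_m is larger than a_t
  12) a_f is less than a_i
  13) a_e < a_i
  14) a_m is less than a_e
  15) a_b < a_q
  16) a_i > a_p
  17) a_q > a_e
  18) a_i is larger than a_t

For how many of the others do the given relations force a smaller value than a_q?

6

Directly below a_q: a_f, a_b, a_e.
One step further: a_k, a_t, a_m (6 so far).
Nothing else is reachable below a_q; 6 in all.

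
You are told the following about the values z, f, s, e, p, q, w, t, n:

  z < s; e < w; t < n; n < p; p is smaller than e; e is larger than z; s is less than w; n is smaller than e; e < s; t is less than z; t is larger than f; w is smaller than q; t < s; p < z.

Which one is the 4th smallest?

Piecing the relations together gives one ordering: f < t < n < p < z < e < s < w < q.
Counting 4 from the smallest end gives p.

p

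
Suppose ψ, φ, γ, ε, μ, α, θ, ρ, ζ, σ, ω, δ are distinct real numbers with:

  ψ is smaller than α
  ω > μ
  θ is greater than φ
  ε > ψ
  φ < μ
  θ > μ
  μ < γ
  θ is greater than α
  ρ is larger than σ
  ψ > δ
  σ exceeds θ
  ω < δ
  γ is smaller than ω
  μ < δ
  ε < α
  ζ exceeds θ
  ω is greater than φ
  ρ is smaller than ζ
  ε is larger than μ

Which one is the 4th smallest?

Chaining the given pairs: φ < μ < γ < ω < δ < ψ < ε < α < θ < σ < ρ < ζ.
Counting 4 from the smallest end gives ω.

ω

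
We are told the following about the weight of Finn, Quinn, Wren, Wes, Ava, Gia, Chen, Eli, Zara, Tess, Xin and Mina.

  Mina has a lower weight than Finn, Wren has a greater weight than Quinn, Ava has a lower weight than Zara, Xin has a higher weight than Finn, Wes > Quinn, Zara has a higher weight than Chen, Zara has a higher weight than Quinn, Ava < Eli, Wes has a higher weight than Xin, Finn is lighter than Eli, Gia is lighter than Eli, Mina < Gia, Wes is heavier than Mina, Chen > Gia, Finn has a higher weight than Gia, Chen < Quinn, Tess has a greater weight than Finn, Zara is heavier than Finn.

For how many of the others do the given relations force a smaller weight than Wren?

4

Directly below Wren: Quinn.
One step further: Chen (2 so far).
One step further: Gia (3 so far).
One step further: Mina (4 so far).
Nothing else is reachable below Wren; 4 in all.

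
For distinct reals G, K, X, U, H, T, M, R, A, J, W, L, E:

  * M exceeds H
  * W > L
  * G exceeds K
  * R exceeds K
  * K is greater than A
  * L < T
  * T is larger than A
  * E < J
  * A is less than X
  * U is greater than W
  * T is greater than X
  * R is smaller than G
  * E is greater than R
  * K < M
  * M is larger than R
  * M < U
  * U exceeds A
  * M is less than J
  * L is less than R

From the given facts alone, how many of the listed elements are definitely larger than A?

9

The elements the relations force above A are K, R, M, U, G, X, T, E, J — no chain reaches any other.
That is 9.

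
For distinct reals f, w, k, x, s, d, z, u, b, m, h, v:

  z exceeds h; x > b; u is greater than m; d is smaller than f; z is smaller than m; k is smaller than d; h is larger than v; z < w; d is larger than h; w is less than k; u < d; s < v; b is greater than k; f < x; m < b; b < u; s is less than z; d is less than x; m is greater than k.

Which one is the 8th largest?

Chaining the given pairs: s < v < h < z < w < k < m < b < u < d < f < x.
The 8th largest is w.

w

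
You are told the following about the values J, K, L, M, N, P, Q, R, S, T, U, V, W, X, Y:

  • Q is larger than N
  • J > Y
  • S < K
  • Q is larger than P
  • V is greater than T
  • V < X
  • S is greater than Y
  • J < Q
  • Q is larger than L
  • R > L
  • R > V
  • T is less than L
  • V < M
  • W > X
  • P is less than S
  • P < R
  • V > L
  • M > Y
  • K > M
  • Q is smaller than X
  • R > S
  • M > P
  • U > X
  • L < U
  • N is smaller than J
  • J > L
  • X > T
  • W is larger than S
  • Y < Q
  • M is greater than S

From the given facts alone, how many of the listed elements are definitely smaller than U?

Directly below U: L, X.
One step further: T, V, Q (5 so far).
One step further: P, Y, N, J (9 so far).
No other element is forced below U by the given relations, so the count is 9.

9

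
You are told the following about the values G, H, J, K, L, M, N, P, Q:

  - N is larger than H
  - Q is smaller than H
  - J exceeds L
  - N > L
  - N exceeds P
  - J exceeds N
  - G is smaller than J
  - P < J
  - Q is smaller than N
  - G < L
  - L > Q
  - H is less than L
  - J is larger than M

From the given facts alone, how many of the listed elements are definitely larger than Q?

From Q the given relations immediately reach H, L, N.
From those, J — 4 in total.
No other element is forced above Q by the given relations, so the count is 4.

4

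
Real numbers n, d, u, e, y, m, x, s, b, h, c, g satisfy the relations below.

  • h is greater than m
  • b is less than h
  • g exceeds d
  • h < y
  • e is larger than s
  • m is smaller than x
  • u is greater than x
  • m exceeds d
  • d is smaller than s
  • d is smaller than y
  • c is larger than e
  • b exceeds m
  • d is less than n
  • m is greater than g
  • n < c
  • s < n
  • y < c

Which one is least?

d

s is not least since d < s; g is not least since d < g; m is not least since d < m; e is not least since s < e; b is not least since m < b; x is not least since m < x; u is not least since x < u; h is not least since m < h; y is not least since d < y; n is not least since d < n; c is not least since n < c.
Only d has nothing below it, so d is the least.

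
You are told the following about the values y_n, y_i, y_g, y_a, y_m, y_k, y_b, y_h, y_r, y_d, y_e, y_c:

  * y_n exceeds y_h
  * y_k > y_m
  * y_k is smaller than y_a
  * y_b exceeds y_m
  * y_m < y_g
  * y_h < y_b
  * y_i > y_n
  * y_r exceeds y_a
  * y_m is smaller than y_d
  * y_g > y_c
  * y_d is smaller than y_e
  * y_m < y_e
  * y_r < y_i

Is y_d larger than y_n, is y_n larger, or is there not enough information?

Following every chain through y_d: above y_d we get y_e; below y_d we get y_m.
y_n is not reached, and no chain runs the other way from y_n to y_d.
So the given relations leave the order of y_d and y_n undetermined.

undetermined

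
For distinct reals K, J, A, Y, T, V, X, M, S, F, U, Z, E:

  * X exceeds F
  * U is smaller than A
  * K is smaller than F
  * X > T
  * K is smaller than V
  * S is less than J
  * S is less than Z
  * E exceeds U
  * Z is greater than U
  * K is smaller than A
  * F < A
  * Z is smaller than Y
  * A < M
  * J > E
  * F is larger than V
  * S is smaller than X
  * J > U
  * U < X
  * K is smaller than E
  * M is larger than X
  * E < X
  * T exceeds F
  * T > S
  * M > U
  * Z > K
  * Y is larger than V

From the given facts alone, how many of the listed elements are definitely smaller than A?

4

Directly below A: K, F, U.
One step further: V (4 so far).
Nothing else is reachable below A; 4 in all.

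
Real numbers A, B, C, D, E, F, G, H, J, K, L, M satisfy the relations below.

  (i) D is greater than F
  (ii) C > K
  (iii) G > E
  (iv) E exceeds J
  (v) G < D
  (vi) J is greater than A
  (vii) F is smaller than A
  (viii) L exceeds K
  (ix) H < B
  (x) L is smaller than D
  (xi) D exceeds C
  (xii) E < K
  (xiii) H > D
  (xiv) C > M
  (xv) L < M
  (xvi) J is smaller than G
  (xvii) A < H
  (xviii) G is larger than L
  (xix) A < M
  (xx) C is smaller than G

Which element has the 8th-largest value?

K

The consecutive relations fix a unique order: F < A < J < E < K < L < M < C < G < D < H < B.
Counting 8 from the largest end gives K.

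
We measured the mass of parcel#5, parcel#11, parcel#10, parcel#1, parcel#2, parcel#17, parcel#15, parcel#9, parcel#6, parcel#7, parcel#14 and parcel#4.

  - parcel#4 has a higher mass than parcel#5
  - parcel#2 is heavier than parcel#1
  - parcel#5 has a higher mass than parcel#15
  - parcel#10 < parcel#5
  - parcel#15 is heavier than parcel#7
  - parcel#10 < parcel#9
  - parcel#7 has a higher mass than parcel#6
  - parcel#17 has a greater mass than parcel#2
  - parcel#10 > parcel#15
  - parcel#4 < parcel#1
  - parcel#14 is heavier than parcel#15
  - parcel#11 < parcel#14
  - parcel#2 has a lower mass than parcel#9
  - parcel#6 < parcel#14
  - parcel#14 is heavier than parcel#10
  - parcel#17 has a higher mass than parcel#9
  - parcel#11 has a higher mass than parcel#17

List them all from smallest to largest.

parcel#6 < parcel#7 < parcel#15 < parcel#10 < parcel#5 < parcel#4 < parcel#1 < parcel#2 < parcel#9 < parcel#17 < parcel#11 < parcel#14

Each adjacent pair is fixed by a given relation: parcel#6 < parcel#7; parcel#7 < parcel#15; parcel#15 < parcel#10; parcel#10 < parcel#5; parcel#5 < parcel#4; parcel#4 < parcel#1; parcel#1 < parcel#2; parcel#2 < parcel#9; parcel#9 < parcel#17; parcel#17 < parcel#11; parcel#11 < parcel#14. Chaining them end to end gives the full order.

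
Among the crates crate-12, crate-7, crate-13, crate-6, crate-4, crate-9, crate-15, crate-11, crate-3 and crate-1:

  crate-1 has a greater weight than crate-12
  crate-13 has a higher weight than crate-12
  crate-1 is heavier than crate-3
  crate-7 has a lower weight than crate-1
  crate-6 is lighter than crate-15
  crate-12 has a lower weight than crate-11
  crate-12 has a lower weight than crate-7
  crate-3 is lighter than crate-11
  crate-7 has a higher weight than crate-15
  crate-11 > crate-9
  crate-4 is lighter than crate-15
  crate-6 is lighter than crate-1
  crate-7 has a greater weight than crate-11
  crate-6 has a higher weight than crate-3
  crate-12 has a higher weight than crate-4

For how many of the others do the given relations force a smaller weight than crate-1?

8

From crate-1 the given relations immediately reach crate-3, crate-6, crate-12, crate-7.
From those, crate-4, crate-15, crate-11 — 7 in total.
From those, crate-9 — 8 in total.
No other element is forced below crate-1 by the given relations, so the count is 8.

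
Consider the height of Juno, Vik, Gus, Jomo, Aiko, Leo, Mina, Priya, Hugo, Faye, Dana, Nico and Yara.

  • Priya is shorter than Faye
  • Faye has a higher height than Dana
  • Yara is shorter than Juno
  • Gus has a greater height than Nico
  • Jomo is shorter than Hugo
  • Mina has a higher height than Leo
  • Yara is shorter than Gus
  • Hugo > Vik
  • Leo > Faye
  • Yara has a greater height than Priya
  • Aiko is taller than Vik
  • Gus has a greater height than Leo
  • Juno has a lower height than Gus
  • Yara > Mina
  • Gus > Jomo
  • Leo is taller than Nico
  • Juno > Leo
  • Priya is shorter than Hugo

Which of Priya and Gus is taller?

Gus

Priya < Faye and Faye < Leo give Priya < Leo.
Then Leo < Mina extends the chain to Mina.
With Mina < Yara: Priya < Faye < Leo < Mina < Yara.
Then Yara < Juno extends the chain to Juno.
Then Juno < Gus extends the chain to Gus.
So Priya < Gus; Gus is the taller of the two.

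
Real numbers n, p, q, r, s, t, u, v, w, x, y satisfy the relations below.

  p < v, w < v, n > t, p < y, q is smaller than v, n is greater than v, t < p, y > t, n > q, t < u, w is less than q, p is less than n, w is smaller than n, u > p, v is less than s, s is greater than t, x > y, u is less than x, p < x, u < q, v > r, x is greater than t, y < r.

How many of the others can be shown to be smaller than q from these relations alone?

From q the given relations immediately reach u, w.
From those, t, p — 4 in total.
Nothing else is reachable below q; 4 in all.

4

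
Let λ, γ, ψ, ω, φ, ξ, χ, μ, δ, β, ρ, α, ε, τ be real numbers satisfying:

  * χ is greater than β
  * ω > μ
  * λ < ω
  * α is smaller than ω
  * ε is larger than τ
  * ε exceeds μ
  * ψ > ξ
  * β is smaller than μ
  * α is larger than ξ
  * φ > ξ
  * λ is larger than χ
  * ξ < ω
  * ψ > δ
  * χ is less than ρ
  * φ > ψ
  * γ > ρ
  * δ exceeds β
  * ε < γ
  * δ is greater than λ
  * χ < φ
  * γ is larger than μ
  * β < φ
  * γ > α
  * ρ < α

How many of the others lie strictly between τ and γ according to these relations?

The relations place τ below γ. An element lies strictly between them when it is forced above τ and also forced below γ.
Above τ: {ε}. Below γ: {β, χ, ρ, μ, ξ, ε, α}.
Intersection: {ε} — 1.

1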